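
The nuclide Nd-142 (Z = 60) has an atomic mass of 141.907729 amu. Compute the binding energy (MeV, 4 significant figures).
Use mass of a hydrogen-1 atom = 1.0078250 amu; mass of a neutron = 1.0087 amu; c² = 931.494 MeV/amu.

1188 MeV

With 60 protons and 82 neutrons (A = 142):
Total constituent mass: 60 × 1.0078250 + 82 × 1.0087 = 143.1829000 amu
Δm = 143.1829000 − 141.907729 = 1.2751710 amu
Converting to energy: 1.2751710 amu × 931.494 MeV/amu = 1187.81 MeV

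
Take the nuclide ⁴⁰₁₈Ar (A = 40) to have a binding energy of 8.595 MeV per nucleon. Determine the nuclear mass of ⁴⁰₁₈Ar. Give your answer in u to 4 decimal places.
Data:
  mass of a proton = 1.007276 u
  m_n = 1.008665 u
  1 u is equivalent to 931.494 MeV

39.9525 u

Total binding energy = 40 × 8.595 = 343.800 MeV
Mass defect = 343.800 MeV / (931.494 MeV/u) = 0.369085 u
Constituent mass = 18(1.007276) + 22(1.008665) = 40.321598 u
Nuclear mass = 40.321598 − 0.369085 = 39.952513 u ≈ 39.9525 u (to 4 decimal places)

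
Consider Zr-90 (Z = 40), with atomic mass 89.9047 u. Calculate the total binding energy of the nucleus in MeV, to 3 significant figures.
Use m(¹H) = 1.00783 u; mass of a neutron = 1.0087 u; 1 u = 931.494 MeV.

786 MeV

Z = 40, so N = A − Z = 90 − 40 = 50.
Total constituent mass: 40 × 1.00783 + 50 × 1.0087 = 90.74820 u
The mass defect is 90.74820 − 89.9047 = 0.84350 u.
Converting to energy: 0.84350 u × 931.494 MeV/u = 785.715 MeV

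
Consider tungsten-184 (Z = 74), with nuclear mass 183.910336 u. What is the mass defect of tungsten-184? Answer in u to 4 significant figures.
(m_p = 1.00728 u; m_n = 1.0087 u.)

1.585 u

The nucleus contains 74 protons and 184 − 74 = 110 neutrons.
Total constituent mass: 74 × 1.00728 + 110 × 1.0087 = 185.49572 u
Δm = 185.49572 − 183.910336 = 1.585384 u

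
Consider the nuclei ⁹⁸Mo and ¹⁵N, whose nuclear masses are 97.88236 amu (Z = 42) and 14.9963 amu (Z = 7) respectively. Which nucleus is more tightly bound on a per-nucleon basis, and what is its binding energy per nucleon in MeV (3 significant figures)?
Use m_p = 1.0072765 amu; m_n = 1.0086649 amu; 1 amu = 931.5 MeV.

⁹⁸Mo: Σm = 42(1.0072765) + 56(1.0086649) = 98.7908474 amu; Δm = 0.9084874 amu; E_B = 846.26 MeV; E_B/A = 8.635 MeV
¹⁵N: Σm = 7(1.0072765) + 8(1.0086649) = 15.1202547 amu; Δm = 0.1239547 amu; E_B = 115.464 MeV; E_B/A = 7.698 MeV
⁹⁸Mo has the higher binding energy per nucleon, so it is the more tightly bound nucleus.

⁹⁸Mo; 8.64 MeV/nucleon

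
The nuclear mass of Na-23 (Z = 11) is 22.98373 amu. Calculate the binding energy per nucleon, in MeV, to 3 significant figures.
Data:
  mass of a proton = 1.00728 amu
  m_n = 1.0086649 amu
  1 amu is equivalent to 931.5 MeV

Z = 11, so N = A − Z = 23 − 11 = 12.
Σm = 11·m_p + 12·m_n = 11.08008 + 12.1039788 = 23.1840588 amu
Δm = 23.1840588 − 22.98373 = 0.2003288 amu
Binding energy = Δm·c² = 0.2003288 × 931.5 MeV/amu = 186.606 MeV
Dividing by A = 23 gives 8.113 MeV per nucleon.

8.11 MeV/nucleon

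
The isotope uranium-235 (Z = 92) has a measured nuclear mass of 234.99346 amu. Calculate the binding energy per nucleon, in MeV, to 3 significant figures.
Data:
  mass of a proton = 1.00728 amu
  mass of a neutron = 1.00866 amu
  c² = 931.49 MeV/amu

7.59 MeV/nucleon

Σm = 92·m_p + 143·m_n = 92.66976 + 144.23838 = 236.90814 amu
Δm = 236.90814 − 234.99346 = 1.91468 amu
Binding energy = Δm·c² = 1.91468 × 931.49 MeV/amu = 1783.51 MeV
Per nucleon: 1783.51 / 235 = 7.589 MeV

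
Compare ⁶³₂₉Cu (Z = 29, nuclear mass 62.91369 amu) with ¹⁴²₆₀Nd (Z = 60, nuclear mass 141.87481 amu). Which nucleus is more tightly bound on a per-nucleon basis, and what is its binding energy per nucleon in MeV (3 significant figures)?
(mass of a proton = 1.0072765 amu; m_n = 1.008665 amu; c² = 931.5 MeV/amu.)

⁶³₂₉Cu: Σm = 29(1.0072765) + 34(1.008665) = 63.5056285 amu; Δm = 0.5919385 amu; E_B = 551.39 MeV; E_B/A = 8.752 MeV
¹⁴²₆₀Nd: Σm = 60(1.0072765) + 82(1.008665) = 143.1471200 amu; Δm = 1.2723100 amu; E_B = 1185.2 MeV; E_B/A = 8.346 MeV
⁶³₂₉Cu has the higher binding energy per nucleon, so it is the more tightly bound nucleus.

⁶³₂₉Cu; 8.75 MeV/nucleon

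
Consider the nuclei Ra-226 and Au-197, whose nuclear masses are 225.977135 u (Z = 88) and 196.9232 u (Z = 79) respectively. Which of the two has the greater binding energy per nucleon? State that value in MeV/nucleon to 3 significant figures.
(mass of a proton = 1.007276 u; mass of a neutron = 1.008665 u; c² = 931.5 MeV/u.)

Au-197; 7.92 MeV/nucleon

Ra-226: Σm = 88(1.007276) + 138(1.008665) = 227.836058 u; Δm = 1.858923 u; E_B = 1731.6 MeV; E_B/A = 7.662 MeV
Au-197: Σm = 79(1.007276) + 118(1.008665) = 198.597274 u; Δm = 1.674074 u; E_B = 1559.4 MeV; E_B/A = 7.916 MeV
Au-197 has the higher binding energy per nucleon, so it is the more tightly bound nucleus.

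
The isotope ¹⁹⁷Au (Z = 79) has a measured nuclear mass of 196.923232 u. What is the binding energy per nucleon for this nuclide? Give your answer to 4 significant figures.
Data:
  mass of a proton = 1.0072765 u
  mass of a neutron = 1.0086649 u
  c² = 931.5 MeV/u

7.916 MeV/nucleon

Σm = 79·m_p + 118·m_n = 79.5748435 + 119.0224582 = 198.5973017 u
Mass defect Δm = 198.5973017 − 196.923232 = 1.6740697 u
Converting to energy: 1.6740697 u × 931.5 MeV/u = 1559.40 MeV
Dividing by A = 197 gives 7.916 MeV per nucleon.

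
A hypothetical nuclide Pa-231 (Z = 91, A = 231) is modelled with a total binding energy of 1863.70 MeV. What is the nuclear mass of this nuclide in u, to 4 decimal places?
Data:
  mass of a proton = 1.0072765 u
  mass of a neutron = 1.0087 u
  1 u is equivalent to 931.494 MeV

Mass defect = 1863.70 MeV / (931.494 MeV/u) = 2.000764 u
Constituent mass = 91(1.0072765) + 140(1.0087) = 232.8801615 u
Nuclear mass = 232.8801615 − 2.000764 = 230.8793975 u ≈ 230.8794 u (to 4 decimal places)

230.8794 u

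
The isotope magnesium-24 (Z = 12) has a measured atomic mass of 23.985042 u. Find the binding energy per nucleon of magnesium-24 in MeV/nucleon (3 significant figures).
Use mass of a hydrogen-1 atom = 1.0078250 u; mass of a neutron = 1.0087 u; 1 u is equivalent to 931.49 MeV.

With 12 protons and 12 neutrons (A = 24):
Total constituent mass: 12 × 1.0078250 + 12 × 1.0087 = 24.1983000 u
Δm = 24.1983000 − 23.985042 = 0.2132580 u
Binding energy = Δm·c² = 0.2132580 × 931.49 MeV/u = 198.648 MeV
Per nucleon: 198.648 / 24 = 8.277 MeV

8.28 MeV/nucleon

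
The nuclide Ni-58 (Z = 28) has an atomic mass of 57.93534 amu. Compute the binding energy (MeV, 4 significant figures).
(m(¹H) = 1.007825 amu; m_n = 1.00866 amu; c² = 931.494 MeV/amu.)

506.3 MeV

The nucleus contains 28 protons and 58 − 28 = 30 neutrons.
Mass of separated nucleons = 28(1.007825) + 30(1.00866) = 28.219100 + 30.25980 = 58.478900 amu
Mass defect Δm = 58.478900 − 57.93534 = 0.543560 amu
E_B = 0.543560 × 931.494 = 506.323 MeV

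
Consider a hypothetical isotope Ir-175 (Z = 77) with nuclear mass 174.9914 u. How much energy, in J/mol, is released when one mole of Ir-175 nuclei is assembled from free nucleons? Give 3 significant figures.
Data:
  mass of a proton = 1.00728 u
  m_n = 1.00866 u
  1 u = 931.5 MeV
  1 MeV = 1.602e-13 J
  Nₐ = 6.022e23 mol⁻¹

1.27e+14 J/mol

With 77 protons and 98 neutrons (A = 175):
Mass of separated nucleons = 77(1.00728) + 98(1.00866) = 77.56056 + 98.84868 = 176.40924 u
Mass defect Δm = 176.40924 − 174.9914 = 1.41784 u
Binding energy = Δm·c² = 1.41784 × 931.5 MeV/u = 1320.72 MeV
Per nucleus in joules: 1320.72 MeV × 1.602e-13 J/MeV = 2.1158e-10 J
Per mole: 2.1158e-10 J × 6.022e23 mol⁻¹ = 1.2741e+14 J/mol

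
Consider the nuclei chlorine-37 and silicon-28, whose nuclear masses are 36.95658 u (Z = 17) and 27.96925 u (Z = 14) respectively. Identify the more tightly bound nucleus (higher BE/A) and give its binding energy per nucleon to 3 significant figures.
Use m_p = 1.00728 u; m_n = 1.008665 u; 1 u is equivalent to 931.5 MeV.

chlorine-37: Σm = 17(1.00728) + 20(1.008665) = 37.297060 u; Δm = 0.340480 u; E_B = 317.16 MeV; E_B/A = 8.572 MeV
silicon-28: Σm = 14(1.00728) + 14(1.008665) = 28.223230 u; Δm = 0.253980 u; E_B = 236.58 MeV; E_B/A = 8.449 MeV
chlorine-37 has the higher binding energy per nucleon, so it is the more tightly bound nucleus.

chlorine-37; 8.57 MeV/nucleon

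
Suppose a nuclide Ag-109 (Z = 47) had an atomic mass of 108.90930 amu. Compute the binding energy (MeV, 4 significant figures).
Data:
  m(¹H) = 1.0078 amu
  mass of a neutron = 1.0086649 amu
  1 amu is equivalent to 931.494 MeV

926.4 MeV

Total constituent mass: 47 × 1.0078 + 62 × 1.0086649 = 109.9038238 amu
Δm = 109.9038238 − 108.90930 = 0.9945238 amu
Converting to energy: 0.9945238 amu × 931.494 MeV/amu = 926.393 MeV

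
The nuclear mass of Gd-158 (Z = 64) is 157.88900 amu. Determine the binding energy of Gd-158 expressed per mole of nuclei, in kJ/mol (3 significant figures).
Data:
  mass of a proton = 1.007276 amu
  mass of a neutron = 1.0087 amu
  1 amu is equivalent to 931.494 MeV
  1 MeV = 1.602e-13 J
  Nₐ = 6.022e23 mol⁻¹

1.25e+11 kJ/mol

Total constituent mass: 64 × 1.007276 + 94 × 1.0087 = 159.283464 amu
Mass defect Δm = 159.283464 − 157.88900 = 1.394464 amu
E_B = 1.394464 × 931.494 = 1298.93 MeV
Per nucleus in joules: 1298.93 MeV × 1.602e-13 J/MeV = 2.0809e-10 J
Per mole: 2.0809e-10 J × 6.022e23 mol⁻¹ = 1.2531e+14 J/mol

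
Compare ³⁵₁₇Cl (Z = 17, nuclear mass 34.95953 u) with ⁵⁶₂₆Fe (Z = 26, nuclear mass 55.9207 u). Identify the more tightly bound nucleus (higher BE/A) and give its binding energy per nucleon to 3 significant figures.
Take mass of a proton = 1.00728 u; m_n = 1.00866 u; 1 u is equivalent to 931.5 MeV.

³⁵₁₇Cl: Σm = 17(1.00728) + 18(1.00866) = 35.27964 u; Δm = 0.32011 u; E_B = 298.18 MeV; E_B/A = 8.519 MeV
⁵⁶₂₆Fe: Σm = 26(1.00728) + 30(1.00866) = 56.44908 u; Δm = 0.52838 u; E_B = 492.19 MeV; E_B/A = 8.789 MeV
⁵⁶₂₆Fe has the higher binding energy per nucleon, so it is the more tightly bound nucleus.

⁵⁶₂₆Fe; 8.79 MeV/nucleon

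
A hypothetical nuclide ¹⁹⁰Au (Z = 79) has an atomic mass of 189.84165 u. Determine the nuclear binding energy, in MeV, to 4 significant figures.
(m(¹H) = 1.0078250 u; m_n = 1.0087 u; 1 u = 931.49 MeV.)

1623 MeV

The nucleus contains 79 protons and 190 − 79 = 111 neutrons.
Σm = 79·m(¹H) + 111·m_n = 79.6181750 + 111.9657 = 191.5838750 u
Mass defect Δm = 191.5838750 − 189.84165 = 1.7422250 u
E_B = 1.7422250 × 931.49 = 1622.87 MeV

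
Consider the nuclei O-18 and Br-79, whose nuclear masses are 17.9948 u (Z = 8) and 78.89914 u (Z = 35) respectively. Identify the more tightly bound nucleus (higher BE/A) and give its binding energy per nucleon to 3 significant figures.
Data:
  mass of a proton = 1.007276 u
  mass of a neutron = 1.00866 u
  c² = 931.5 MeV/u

O-18: Σm = 8(1.007276) + 10(1.00866) = 18.144808 u; Δm = 0.150008 u; E_B = 139.73 MeV; E_B/A = 7.763 MeV
Br-79: Σm = 35(1.007276) + 44(1.00866) = 79.635700 u; Δm = 0.736560 u; E_B = 686.11 MeV; E_B/A = 8.6849 MeV
Br-79 has the higher binding energy per nucleon, so it is the more tightly bound nucleus.

Br-79; 8.68 MeV/nucleon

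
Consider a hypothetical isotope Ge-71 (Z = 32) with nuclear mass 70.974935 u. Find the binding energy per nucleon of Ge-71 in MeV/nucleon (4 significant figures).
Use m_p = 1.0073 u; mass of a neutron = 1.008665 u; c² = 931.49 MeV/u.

Z = 32, so N = A − Z = 71 − 32 = 39.
Total constituent mass: 32 × 1.0073 + 39 × 1.008665 = 71.571535 u
Δm = 71.571535 − 70.974935 = 0.596600 u
Converting to energy: 0.596600 u × 931.49 MeV/u = 555.727 MeV
Dividing by A = 71 gives 7.827 MeV per nucleon.

7.827 MeV/nucleon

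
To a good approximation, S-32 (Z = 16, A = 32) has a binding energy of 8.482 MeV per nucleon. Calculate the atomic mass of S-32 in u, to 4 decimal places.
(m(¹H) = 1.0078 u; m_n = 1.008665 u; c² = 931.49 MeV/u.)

31.9721 u

Total binding energy = 32 × 8.482 = 271.424 MeV
Mass defect = 271.424 MeV / (931.49 MeV/u) = 0.291387 u
Constituent mass = 16(1.0078) + 16(1.008665) = 32.263440 u
Atomic mass = 32.263440 − 0.291387 = 31.972053 u ≈ 31.9721 u (to 4 decimal places)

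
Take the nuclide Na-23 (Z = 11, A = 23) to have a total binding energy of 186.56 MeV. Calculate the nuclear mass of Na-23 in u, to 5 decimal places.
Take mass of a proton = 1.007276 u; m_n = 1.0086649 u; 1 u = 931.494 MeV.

Mass defect = 186.56 MeV / (931.494 MeV/u) = 0.2002804 u
Constituent mass = 11(1.007276) + 12(1.0086649) = 23.1840148 u
Nuclear mass = 23.1840148 − 0.2002804 = 22.9837344 u ≈ 22.98373 u (to 5 decimal places)

22.98373 u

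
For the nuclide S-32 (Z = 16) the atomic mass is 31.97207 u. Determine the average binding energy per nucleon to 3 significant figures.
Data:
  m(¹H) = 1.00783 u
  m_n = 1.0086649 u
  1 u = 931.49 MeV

8.50 MeV/nucleon

Mass of separated nucleons = 16(1.00783) + 16(1.0086649) = 16.12528 + 16.1386384 = 32.2639184 u
Mass defect Δm = 32.2639184 − 31.97207 = 0.2918484 u
E_B = 0.2918484 × 931.49 = 271.854 MeV
Per nucleon: 271.854 / 32 = 8.495 MeV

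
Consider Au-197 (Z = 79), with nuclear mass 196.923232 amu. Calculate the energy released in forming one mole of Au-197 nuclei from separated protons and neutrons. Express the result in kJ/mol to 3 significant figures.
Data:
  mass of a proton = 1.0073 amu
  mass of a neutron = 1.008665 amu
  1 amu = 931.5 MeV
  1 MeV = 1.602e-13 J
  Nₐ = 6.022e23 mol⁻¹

The nucleus contains 79 protons and 197 − 79 = 118 neutrons.
Mass of separated nucleons = 79(1.0073) + 118(1.008665) = 79.5767 + 119.022470 = 198.599170 amu
The mass defect is 198.599170 − 196.923232 = 1.675938 amu.
Binding energy = Δm·c² = 1.675938 × 931.5 MeV/amu = 1561.14 MeV
Per nucleus in joules: 1561.14 MeV × 1.602e-13 J/MeV = 2.5009e-10 J
Per mole: 2.5009e-10 J × 6.022e23 mol⁻¹ = 1.5060e+14 J/mol

1.51e+11 kJ/mol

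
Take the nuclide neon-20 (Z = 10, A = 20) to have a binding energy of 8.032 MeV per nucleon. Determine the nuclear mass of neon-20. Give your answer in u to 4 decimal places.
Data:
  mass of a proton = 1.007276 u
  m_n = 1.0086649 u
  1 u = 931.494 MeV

19.9870 u

Total binding energy = 20 × 8.032 = 160.640 MeV
Mass defect = 160.640 MeV / (931.494 MeV/u) = 0.172454 u
Constituent mass = 10(1.007276) + 10(1.0086649) = 20.1594090 u
Nuclear mass = 20.1594090 − 0.172454 = 19.9869550 u ≈ 19.9870 u (to 4 decimal places)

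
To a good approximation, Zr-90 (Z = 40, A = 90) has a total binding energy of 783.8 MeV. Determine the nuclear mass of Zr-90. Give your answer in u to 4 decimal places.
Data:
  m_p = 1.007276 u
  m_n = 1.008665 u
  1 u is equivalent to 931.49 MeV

89.8828 u

Mass defect = 783.8 MeV / (931.49 MeV/u) = 0.841448 u
Constituent mass = 40(1.007276) + 50(1.008665) = 90.724290 u
Nuclear mass = 90.724290 − 0.841448 = 89.882842 u ≈ 89.8828 u (to 4 decimal places)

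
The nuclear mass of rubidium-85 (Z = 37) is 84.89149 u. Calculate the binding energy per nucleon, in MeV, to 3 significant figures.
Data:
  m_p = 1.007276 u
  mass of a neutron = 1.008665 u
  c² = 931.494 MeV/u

Mass of separated nucleons = 37(1.007276) + 48(1.008665) = 37.269212 + 48.415920 = 85.685132 u
The mass defect is 85.685132 − 84.89149 = 0.793642 u.
Converting to energy: 0.793642 u × 931.494 MeV/u = 739.273 MeV
BE/A = 739.273 MeV / 85 = 8.697 MeV/nucleon

8.70 MeV/nucleon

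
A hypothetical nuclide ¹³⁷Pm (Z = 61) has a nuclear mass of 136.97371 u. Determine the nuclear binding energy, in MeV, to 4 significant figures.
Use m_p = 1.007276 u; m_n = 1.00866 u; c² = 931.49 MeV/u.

The nucleus contains 61 protons and 137 − 61 = 76 neutrons.
Σm = 61·m_p + 76·m_n = 61.443836 + 76.65816 = 138.101996 u
Mass defect Δm = 138.101996 − 136.97371 = 1.128286 u
E_B = 1.128286 × 931.49 = 1050.99 MeV

1051 MeV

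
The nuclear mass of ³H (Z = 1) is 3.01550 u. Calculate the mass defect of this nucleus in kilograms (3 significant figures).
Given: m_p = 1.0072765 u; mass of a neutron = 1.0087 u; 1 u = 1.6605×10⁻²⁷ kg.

Mass of separated nucleons = 1(1.0072765) + 2(1.0087) = 1.0072765 + 2.0174 = 3.0246765 u
Δm = 3.0246765 − 3.01550 = 0.0091765 u
In SI units: 0.0091765 u × 1.6605×10⁻²⁷ kg/u = 1.5238e-29 kg

1.52e-29 kg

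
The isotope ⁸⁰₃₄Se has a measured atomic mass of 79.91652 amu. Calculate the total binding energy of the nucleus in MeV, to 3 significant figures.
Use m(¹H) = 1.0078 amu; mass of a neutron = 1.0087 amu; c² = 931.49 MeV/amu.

Total constituent mass: 34 × 1.0078 + 46 × 1.0087 = 80.6654 amu
Δm = 80.6654 − 79.91652 = 0.74888 amu
Binding energy = Δm·c² = 0.74888 × 931.49 MeV/amu = 697.574 MeV

698 MeV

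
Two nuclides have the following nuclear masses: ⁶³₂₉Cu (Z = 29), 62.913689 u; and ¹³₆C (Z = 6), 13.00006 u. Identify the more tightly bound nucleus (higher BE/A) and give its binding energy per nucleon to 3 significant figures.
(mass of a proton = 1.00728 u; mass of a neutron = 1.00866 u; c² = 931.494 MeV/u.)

⁶³₂₉Cu; 8.75 MeV/nucleon

⁶³₂₉Cu: Σm = 29(1.00728) + 34(1.00866) = 63.50556 u; Δm = 0.591871 u; E_B = 551.32 MeV; E_B/A = 8.751 MeV
¹³₆C: Σm = 6(1.00728) + 7(1.00866) = 13.10430 u; Δm = 0.10424 u; E_B = 97.099 MeV; E_B/A = 7.469 MeV
⁶³₂₉Cu has the higher binding energy per nucleon, so it is the more tightly bound nucleus.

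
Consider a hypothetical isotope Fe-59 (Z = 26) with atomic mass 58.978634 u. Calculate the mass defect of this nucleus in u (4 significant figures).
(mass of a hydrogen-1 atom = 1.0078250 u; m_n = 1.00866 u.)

0.5106 u

Z = 26, so N = A − Z = 59 − 26 = 33.
Total constituent mass: 26 × 1.0078250 + 33 × 1.00866 = 59.4892300 u
Mass defect Δm = 59.4892300 − 58.978634 = 0.5105960 u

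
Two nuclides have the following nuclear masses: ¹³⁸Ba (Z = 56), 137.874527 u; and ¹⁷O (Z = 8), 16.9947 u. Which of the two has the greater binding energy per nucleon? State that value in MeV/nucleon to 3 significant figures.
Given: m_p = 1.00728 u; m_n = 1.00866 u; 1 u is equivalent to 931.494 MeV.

¹³⁸Ba: Σm = 56(1.00728) + 82(1.00866) = 139.11780 u; Δm = 1.243273 u; E_B = 1158.1 MeV; E_B/A = 8.392 MeV
¹⁷O: Σm = 8(1.00728) + 9(1.00866) = 17.13618 u; Δm = 0.14148 u; E_B = 131.79 MeV; E_B/A = 7.752 MeV
¹³⁸Ba has the higher binding energy per nucleon, so it is the more tightly bound nucleus.

¹³⁸Ba; 8.39 MeV/nucleon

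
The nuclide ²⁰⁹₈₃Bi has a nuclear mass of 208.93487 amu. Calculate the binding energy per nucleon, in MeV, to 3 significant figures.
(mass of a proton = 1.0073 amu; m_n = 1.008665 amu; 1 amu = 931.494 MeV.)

Total constituent mass: 83 × 1.0073 + 126 × 1.008665 = 210.697690 amu
Mass defect Δm = 210.697690 − 208.93487 = 1.762820 amu
Converting to energy: 1.762820 amu × 931.494 MeV/amu = 1642.06 MeV
Dividing by A = 209 gives 7.857 MeV per nucleon.

7.86 MeV/nucleon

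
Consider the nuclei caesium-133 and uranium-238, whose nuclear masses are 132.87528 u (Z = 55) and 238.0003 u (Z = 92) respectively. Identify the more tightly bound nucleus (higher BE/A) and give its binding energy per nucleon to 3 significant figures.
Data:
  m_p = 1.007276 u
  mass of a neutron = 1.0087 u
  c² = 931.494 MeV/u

caesium-133; 8.43 MeV/nucleon

caesium-133: Σm = 55(1.007276) + 78(1.0087) = 134.078780 u; Δm = 1.203500 u; E_B = 1121.1 MeV; E_B/A = 8.429 MeV
uranium-238: Σm = 92(1.007276) + 146(1.0087) = 239.939592 u; Δm = 1.939292 u; E_B = 1806.4 MeV; E_B/A = 7.590 MeV
caesium-133 has the higher binding energy per nucleon, so it is the more tightly bound nucleus.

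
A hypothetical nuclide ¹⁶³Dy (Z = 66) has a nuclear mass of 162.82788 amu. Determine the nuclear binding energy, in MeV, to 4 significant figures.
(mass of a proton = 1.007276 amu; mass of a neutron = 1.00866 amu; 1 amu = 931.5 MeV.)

1390 MeV

With 66 protons and 97 neutrons (A = 163):
Total constituent mass: 66 × 1.007276 + 97 × 1.00866 = 164.320236 amu
Mass defect Δm = 164.320236 − 162.82788 = 1.492356 amu
Binding energy = Δm·c² = 1.492356 × 931.5 MeV/amu = 1390.13 MeV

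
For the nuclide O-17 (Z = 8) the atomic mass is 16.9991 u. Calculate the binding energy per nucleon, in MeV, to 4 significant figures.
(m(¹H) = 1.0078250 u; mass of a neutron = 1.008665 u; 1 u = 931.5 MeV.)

7.753 MeV/nucleon

Z = 8, so N = A − Z = 17 − 8 = 9.
Total constituent mass: 8 × 1.0078250 + 9 × 1.008665 = 17.1405850 u
Mass defect Δm = 17.1405850 − 16.9991 = 0.1414850 u
Converting to energy: 0.1414850 u × 931.5 MeV/u = 131.793 MeV
Per nucleon: 131.793 / 17 = 7.753 MeV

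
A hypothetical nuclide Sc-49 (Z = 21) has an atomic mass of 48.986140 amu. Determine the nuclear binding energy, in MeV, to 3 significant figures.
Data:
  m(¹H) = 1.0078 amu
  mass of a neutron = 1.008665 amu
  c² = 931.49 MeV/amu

The nucleus contains 21 protons and 49 − 21 = 28 neutrons.
Mass of separated nucleons = 21(1.0078) + 28(1.008665) = 21.1638 + 28.242620 = 49.406420 amu
Δm = 49.406420 − 48.986140 = 0.420280 amu
E_B = 0.420280 × 931.49 = 391.487 MeV

391 MeV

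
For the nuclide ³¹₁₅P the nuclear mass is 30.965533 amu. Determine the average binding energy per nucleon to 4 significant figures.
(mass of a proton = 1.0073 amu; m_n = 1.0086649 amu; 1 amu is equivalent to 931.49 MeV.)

8.492 MeV/nucleon

The nucleus contains 15 protons and 31 − 15 = 16 neutrons.
Σm = 15·m_p + 16·m_n = 15.1095 + 16.1386384 = 31.2481384 amu
Mass defect Δm = 31.2481384 − 30.965533 = 0.2826054 amu
E_B = 0.2826054 × 931.49 = 263.244 MeV
Per nucleon: 263.244 / 31 = 8.492 MeV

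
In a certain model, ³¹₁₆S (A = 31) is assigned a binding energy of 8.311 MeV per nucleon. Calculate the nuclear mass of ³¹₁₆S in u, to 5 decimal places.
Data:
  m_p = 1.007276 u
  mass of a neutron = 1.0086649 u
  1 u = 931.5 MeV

30.96980 u

Total binding energy = 31 × 8.311 = 257.641 MeV
Mass defect = 257.641 MeV / (931.5 MeV/u) = 0.2765872 u
Constituent mass = 16(1.007276) + 15(1.0086649) = 31.2463895 u
Nuclear mass = 31.2463895 − 0.2765872 = 30.9698023 u ≈ 30.96980 u (to 5 decimal places)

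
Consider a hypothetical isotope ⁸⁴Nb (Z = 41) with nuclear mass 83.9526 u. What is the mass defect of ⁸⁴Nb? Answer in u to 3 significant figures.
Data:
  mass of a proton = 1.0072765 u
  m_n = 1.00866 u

Total constituent mass: 41 × 1.0072765 + 43 × 1.00866 = 84.6707165 u
Δm = 84.6707165 − 83.9526 = 0.7181165 u

0.718 u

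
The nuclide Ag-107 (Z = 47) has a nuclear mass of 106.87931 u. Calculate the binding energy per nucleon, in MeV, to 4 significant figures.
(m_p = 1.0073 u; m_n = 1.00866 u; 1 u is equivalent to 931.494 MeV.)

8.561 MeV/nucleon

Mass of separated nucleons = 47(1.0073) + 60(1.00866) = 47.3431 + 60.51960 = 107.86270 u
Δm = 107.86270 − 106.87931 = 0.98339 u
E_B = 0.98339 × 931.494 = 916.022 MeV
Dividing by A = 107 gives 8.561 MeV per nucleon.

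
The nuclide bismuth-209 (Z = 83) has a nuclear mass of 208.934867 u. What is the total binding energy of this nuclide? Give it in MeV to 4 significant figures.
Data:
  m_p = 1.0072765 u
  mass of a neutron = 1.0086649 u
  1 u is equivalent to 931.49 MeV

Mass of separated nucleons = 83(1.0072765) + 126(1.0086649) = 83.6039495 + 127.0917774 = 210.6957269 u
Mass defect Δm = 210.6957269 − 208.934867 = 1.7608599 u
Binding energy = Δm·c² = 1.7608599 × 931.49 MeV/u = 1640.22 MeV

1640 MeV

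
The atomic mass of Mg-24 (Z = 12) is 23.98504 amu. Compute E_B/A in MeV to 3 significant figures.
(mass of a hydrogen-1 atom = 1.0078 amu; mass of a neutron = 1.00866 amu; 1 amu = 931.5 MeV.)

8.25 MeV/nucleon

With 12 protons and 12 neutrons (A = 24):
Σm = 12·m(¹H) + 12·m_n = 12.0936 + 12.10392 = 24.19752 amu
Δm = 24.19752 − 23.98504 = 0.21248 amu
Converting to energy: 0.21248 amu × 931.5 MeV/amu = 197.925 MeV
BE/A = 197.925 MeV / 24 = 8.247 MeV/nucleon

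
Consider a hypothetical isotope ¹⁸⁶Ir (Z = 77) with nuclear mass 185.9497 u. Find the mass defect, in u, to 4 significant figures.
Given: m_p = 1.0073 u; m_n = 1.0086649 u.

1.557 u

Total constituent mass: 77 × 1.0073 + 109 × 1.0086649 = 187.5065741 u
Mass defect Δm = 187.5065741 − 185.9497 = 1.5568741 u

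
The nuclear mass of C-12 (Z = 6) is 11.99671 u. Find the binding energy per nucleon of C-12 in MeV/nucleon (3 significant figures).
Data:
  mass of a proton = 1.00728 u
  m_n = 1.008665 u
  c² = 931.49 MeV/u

7.68 MeV/nucleon

Σm = 6·m_p + 6·m_n = 6.04368 + 6.051990 = 12.095670 u
Mass defect Δm = 12.095670 − 11.99671 = 0.098960 u
Converting to energy: 0.098960 u × 931.49 MeV/u = 92.1803 MeV
Dividing by A = 12 gives 7.682 MeV per nucleon.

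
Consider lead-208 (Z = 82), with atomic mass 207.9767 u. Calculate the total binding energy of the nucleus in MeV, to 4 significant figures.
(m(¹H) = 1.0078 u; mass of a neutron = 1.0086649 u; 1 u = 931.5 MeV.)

1634 MeV

Z = 82, so N = A − Z = 208 − 82 = 126.
Σm = 82·m(¹H) + 126·m_n = 82.6396 + 127.0917774 = 209.7313774 u
The mass defect is 209.7313774 − 207.9767 = 1.7546774 u.
E_B = 1.7546774 × 931.5 = 1634.48 MeV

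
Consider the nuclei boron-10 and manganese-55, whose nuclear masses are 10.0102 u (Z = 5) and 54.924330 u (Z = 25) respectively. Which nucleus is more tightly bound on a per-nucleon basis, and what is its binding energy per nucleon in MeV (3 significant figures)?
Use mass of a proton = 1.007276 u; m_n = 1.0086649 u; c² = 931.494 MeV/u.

boron-10: Σm = 5(1.007276) + 5(1.0086649) = 10.0797045 u; Δm = 0.0695045 u; E_B = 64.743 MeV; E_B/A = 6.474 MeV
manganese-55: Σm = 25(1.007276) + 30(1.0086649) = 55.4418470 u; Δm = 0.5175170 u; E_B = 482.064 MeV; E_B/A = 8.7648 MeV
manganese-55 has the higher binding energy per nucleon, so it is the more tightly bound nucleus.

manganese-55; 8.76 MeV/nucleon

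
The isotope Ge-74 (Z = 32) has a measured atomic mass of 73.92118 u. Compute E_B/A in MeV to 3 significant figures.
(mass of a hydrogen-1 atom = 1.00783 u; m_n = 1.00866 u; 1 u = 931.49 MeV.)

8.72 MeV/nucleon

Mass of separated nucleons = 32(1.00783) + 42(1.00866) = 32.25056 + 42.36372 = 74.61428 u
Δm = 74.61428 − 73.92118 = 0.69310 u
Binding energy = Δm·c² = 0.69310 × 931.49 MeV/u = 645.616 MeV
Dividing by A = 74 gives 8.7245 MeV per nucleon.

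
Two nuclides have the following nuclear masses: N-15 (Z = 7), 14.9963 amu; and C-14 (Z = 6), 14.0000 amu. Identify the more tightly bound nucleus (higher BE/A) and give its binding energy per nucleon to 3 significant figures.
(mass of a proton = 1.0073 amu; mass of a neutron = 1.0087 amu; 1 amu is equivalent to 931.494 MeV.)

N-15: Σm = 7(1.0073) + 8(1.0087) = 15.1207 amu; Δm = 0.1244 amu; E_B = 115.88 MeV; E_B/A = 7.725 MeV
C-14: Σm = 6(1.0073) + 8(1.0087) = 14.1134 amu; Δm = 0.1134 amu; E_B = 105.63 MeV; E_B/A = 7.545 MeV
N-15 has the higher binding energy per nucleon, so it is the more tightly bound nucleus.

N-15; 7.73 MeV/nucleon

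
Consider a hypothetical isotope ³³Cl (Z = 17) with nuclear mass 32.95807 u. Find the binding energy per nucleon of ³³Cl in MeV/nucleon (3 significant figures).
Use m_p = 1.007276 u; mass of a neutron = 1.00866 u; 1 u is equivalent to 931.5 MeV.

8.59 MeV/nucleon

Σm = 17·m_p + 16·m_n = 17.123692 + 16.13856 = 33.262252 u
Δm = 33.262252 − 32.95807 = 0.304182 u
Converting to energy: 0.304182 u × 931.5 MeV/u = 283.346 MeV
Per nucleon: 283.346 / 33 = 8.586 MeV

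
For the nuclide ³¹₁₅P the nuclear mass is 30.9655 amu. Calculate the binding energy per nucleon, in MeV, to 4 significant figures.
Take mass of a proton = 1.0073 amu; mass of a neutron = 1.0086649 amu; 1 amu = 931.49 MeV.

8.493 MeV/nucleon

Z = 15, so N = A − Z = 31 − 15 = 16.
Mass of separated nucleons = 15(1.0073) + 16(1.0086649) = 15.1095 + 16.1386384 = 31.2481384 amu
The mass defect is 31.2481384 − 30.9655 = 0.2826384 amu.
E_B = 0.2826384 × 931.49 = 263.275 MeV
Per nucleon: 263.275 / 31 = 8.493 MeV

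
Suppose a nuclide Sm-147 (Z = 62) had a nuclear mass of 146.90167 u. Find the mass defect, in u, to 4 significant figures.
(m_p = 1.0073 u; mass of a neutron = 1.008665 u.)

With 62 protons and 85 neutrons (A = 147):
Σm = 62·m_p + 85·m_n = 62.4526 + 85.736525 = 148.189125 u
The mass defect is 148.189125 − 146.90167 = 1.287455 u.

1.287 u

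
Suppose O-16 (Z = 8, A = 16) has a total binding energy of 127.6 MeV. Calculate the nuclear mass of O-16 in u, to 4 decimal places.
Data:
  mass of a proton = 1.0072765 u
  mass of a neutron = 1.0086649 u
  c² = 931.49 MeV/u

Mass defect = 127.6 MeV / (931.49 MeV/u) = 0.136985 u
Constituent mass = 8(1.0072765) + 8(1.0086649) = 16.1275312 u
Nuclear mass = 16.1275312 − 0.136985 = 15.9905462 u ≈ 15.9905 u (to 4 decimal places)

15.9905 u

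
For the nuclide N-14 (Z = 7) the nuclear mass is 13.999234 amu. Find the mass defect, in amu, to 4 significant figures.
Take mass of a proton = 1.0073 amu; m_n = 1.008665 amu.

The nucleus contains 7 protons and 14 − 7 = 7 neutrons.
Mass of separated nucleons = 7(1.0073) + 7(1.008665) = 7.0511 + 7.060655 = 14.111755 amu
Δm = 14.111755 − 13.999234 = 0.112521 amu

0.1125 amu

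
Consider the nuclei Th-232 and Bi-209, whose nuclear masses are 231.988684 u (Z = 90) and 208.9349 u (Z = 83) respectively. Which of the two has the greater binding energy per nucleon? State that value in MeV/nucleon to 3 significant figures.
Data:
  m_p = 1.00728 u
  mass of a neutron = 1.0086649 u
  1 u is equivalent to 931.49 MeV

Th-232: Σm = 90(1.00728) + 142(1.0086649) = 233.8856158 u; Δm = 1.8969318 u; E_B = 1767.0 MeV; E_B/A = 7.616 MeV
Bi-209: Σm = 83(1.00728) + 126(1.0086649) = 210.6960174 u; Δm = 1.7611174 u; E_B = 1640.5 MeV; E_B/A = 7.849 MeV
Bi-209 has the higher binding energy per nucleon, so it is the more tightly bound nucleus.

Bi-209; 7.85 MeV/nucleon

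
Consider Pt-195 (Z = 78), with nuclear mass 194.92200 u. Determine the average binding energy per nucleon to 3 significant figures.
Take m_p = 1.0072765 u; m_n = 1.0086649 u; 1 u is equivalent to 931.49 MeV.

Total constituent mass: 78 × 1.0072765 + 117 × 1.0086649 = 196.5813603 u
Δm = 196.5813603 − 194.92200 = 1.6593603 u
Binding energy = Δm·c² = 1.6593603 × 931.49 MeV/u = 1545.68 MeV
Per nucleon: 1545.68 / 195 = 7.927 MeV

7.93 MeV/nucleon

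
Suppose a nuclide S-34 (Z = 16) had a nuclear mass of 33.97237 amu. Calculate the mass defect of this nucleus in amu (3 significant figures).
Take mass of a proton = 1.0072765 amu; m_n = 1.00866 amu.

0.300 amu

Total constituent mass: 16 × 1.0072765 + 18 × 1.00866 = 34.2723040 amu
Δm = 34.2723040 − 33.97237 = 0.2999340 amu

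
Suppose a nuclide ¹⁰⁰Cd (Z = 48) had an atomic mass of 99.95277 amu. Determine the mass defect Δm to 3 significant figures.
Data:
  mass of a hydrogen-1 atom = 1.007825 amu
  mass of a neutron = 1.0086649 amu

0.873 amu

The nucleus contains 48 protons and 100 − 48 = 52 neutrons.
Σm = 48·m(¹H) + 52·m_n = 48.375600 + 52.4505748 = 100.8261748 amu
Mass defect Δm = 100.8261748 − 99.95277 = 0.8734048 amu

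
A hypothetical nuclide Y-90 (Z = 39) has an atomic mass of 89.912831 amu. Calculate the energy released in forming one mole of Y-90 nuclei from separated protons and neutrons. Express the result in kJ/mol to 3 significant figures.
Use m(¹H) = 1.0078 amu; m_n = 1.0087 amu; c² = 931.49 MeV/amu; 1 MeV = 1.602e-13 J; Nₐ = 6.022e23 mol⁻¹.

7.50e+10 kJ/mol

Σm = 39·m(¹H) + 51·m_n = 39.3042 + 51.4437 = 90.7479 amu
Mass defect Δm = 90.7479 − 89.912831 = 0.835069 amu
Binding energy = Δm·c² = 0.835069 × 931.49 MeV/amu = 777.858 MeV
Per nucleus in joules: 777.858 MeV × 1.602e-13 J/MeV = 1.2461e-10 J
Per mole: 1.2461e-10 J × 6.022e23 mol⁻¹ = 7.5040e+13 J/mol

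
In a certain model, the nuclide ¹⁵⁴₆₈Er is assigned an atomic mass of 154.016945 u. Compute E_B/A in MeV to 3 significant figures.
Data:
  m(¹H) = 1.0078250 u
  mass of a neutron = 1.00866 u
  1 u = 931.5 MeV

Z = 68, so N = A − Z = 154 − 68 = 86.
Mass of separated nucleons = 68(1.0078250) + 86(1.00866) = 68.5321000 + 86.74476 = 155.2768600 u
The mass defect is 155.2768600 − 154.016945 = 1.2599150 u.
Binding energy = Δm·c² = 1.2599150 × 931.5 MeV/u = 1173.61 MeV
Per nucleon: 1173.61 / 154 = 7.621 MeV

7.62 MeV/nucleon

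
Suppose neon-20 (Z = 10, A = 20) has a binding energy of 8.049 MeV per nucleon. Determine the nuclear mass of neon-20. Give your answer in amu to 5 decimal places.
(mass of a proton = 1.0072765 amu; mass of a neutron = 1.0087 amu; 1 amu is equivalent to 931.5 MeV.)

19.98695 amu

Total binding energy = 20 × 8.049 = 160.980 MeV
Mass defect = 160.980 MeV / (931.5 MeV/amu) = 0.1728180 amu
Constituent mass = 10(1.0072765) + 10(1.0087) = 20.1597650 amu
Nuclear mass = 20.1597650 − 0.1728180 = 19.9869470 amu ≈ 19.98695 amu (to 5 decimal places)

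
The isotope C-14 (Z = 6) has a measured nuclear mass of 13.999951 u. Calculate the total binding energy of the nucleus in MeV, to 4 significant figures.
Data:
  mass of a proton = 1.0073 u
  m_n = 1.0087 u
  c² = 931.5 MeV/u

Z = 6, so N = A − Z = 14 − 6 = 8.
Σm = 6·m_p + 8·m_n = 6.0438 + 8.0696 = 14.1134 u
Mass defect Δm = 14.1134 − 13.999951 = 0.113449 u
E_B = 0.113449 × 931.5 = 105.678 MeV

105.7 MeV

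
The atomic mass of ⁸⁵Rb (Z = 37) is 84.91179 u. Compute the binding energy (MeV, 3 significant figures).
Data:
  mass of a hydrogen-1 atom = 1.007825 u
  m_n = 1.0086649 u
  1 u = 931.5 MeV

With 37 protons and 48 neutrons (A = 85):
Total constituent mass: 37 × 1.007825 + 48 × 1.0086649 = 85.7054402 u
The mass defect is 85.7054402 − 84.91179 = 0.7936502 u.
Converting to energy: 0.7936502 u × 931.5 MeV/u = 739.285 MeV

739 MeV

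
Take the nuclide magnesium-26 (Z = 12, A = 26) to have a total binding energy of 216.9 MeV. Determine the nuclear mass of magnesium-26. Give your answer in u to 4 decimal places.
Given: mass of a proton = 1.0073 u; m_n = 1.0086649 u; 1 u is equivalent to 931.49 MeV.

25.9761 u

Mass defect = 216.9 MeV / (931.49 MeV/u) = 0.232853 u
Constituent mass = 12(1.0073) + 14(1.0086649) = 26.2089086 u
Nuclear mass = 26.2089086 − 0.232853 = 25.9760556 u ≈ 25.9761 u (to 4 decimal places)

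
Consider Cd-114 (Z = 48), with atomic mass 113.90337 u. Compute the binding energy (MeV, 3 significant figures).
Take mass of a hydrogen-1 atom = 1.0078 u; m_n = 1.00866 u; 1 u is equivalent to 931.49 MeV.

Mass of separated nucleons = 48(1.0078) + 66(1.00866) = 48.3744 + 66.57156 = 114.94596 u
Mass defect Δm = 114.94596 − 113.90337 = 1.04259 u
Converting to energy: 1.04259 u × 931.49 MeV/u = 971.162 MeV

971 MeV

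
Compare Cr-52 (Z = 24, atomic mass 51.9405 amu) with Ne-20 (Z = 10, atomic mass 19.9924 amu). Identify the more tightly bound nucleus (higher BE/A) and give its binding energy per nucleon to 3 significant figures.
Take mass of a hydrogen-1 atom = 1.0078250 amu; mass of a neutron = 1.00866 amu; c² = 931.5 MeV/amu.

Cr-52: Σm = 24(1.0078250) + 28(1.00866) = 52.4302800 amu; Δm = 0.4897800 amu; E_B = 456.23 MeV; E_B/A = 8.774 MeV
Ne-20: Σm = 10(1.0078250) + 10(1.00866) = 20.1648500 amu; Δm = 0.1724500 amu; E_B = 160.64 MeV; E_B/A = 8.032 MeV
Cr-52 has the higher binding energy per nucleon, so it is the more tightly bound nucleus.

Cr-52; 8.77 MeV/nucleon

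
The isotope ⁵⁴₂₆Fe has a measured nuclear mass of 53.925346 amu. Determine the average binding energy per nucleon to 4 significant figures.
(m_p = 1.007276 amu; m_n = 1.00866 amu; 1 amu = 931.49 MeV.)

8.734 MeV/nucleon

Total constituent mass: 26 × 1.007276 + 28 × 1.00866 = 54.431656 amu
Δm = 54.431656 − 53.925346 = 0.506310 amu
Binding energy = Δm·c² = 0.506310 × 931.49 MeV/amu = 471.623 MeV
Per nucleon: 471.623 / 54 = 8.734 MeV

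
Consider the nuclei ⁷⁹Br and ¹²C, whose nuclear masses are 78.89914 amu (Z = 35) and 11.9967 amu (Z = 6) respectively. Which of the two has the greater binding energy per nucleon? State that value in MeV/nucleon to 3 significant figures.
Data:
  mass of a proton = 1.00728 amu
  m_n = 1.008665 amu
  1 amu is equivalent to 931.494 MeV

⁷⁹Br: Σm = 35(1.00728) + 44(1.008665) = 79.636060 amu; Δm = 0.736920 amu; E_B = 686.44 MeV; E_B/A = 8.689 MeV
¹²C: Σm = 6(1.00728) + 6(1.008665) = 12.095670 amu; Δm = 0.098970 amu; E_B = 92.18996 MeV; E_B/A = 7.682 MeV
⁷⁹Br has the higher binding energy per nucleon, so it is the more tightly bound nucleus.

⁷⁹Br; 8.69 MeV/nucleon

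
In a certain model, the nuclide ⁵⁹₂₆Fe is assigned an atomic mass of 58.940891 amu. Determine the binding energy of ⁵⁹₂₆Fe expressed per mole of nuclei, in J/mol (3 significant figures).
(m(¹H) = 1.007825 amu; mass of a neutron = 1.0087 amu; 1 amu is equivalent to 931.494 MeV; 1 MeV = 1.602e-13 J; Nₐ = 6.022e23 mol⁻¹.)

4.94e+13 J/mol

Z = 26, so N = A − Z = 59 − 26 = 33.
Mass of separated nucleons = 26(1.007825) + 33(1.0087) = 26.203450 + 33.2871 = 59.490550 amu
Δm = 59.490550 − 58.940891 = 0.549659 amu
Binding energy = Δm·c² = 0.549659 × 931.494 MeV/amu = 512.004 MeV
Per nucleus in joules: 512.004 MeV × 1.602e-13 J/MeV = 8.2023e-11 J
Per mole: 8.2023e-11 J × 6.022e23 mol⁻¹ = 4.9394e+13 J/mol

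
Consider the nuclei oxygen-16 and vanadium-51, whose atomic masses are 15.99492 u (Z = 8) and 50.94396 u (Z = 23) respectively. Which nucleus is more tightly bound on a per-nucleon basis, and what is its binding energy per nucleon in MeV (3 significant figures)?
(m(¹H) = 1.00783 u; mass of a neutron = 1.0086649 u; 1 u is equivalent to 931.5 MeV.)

oxygen-16: Σm = 8(1.00783) + 8(1.0086649) = 16.1319592 u; Δm = 0.1370392 u; E_B = 127.65 MeV; E_B/A = 7.978 MeV
vanadium-51: Σm = 23(1.00783) + 28(1.0086649) = 51.4227072 u; Δm = 0.4787472 u; E_B = 445.95 MeV; E_B/A = 8.744 MeV
vanadium-51 has the higher binding energy per nucleon, so it is the more tightly bound nucleus.

vanadium-51; 8.74 MeV/nucleon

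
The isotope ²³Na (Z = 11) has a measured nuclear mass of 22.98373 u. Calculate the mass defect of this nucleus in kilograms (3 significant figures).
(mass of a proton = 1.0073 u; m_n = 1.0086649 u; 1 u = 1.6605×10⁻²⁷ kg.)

With 11 protons and 12 neutrons (A = 23):
Σm = 11·m_p + 12·m_n = 11.0803 + 12.1039788 = 23.1842788 u
Mass defect Δm = 23.1842788 − 22.98373 = 0.2005488 u
In SI units: 0.2005488 u × 1.6605×10⁻²⁷ kg/u = 3.3301e-28 kg

3.33e-28 kg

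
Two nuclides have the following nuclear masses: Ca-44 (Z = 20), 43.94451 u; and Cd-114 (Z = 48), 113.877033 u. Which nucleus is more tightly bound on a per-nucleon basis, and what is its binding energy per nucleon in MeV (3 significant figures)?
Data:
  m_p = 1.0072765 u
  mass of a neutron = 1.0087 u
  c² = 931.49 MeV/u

Ca-44: Σm = 20(1.0072765) + 24(1.0087) = 44.3543300 u; Δm = 0.4098200 u; E_B = 381.74 MeV; E_B/A = 8.676 MeV
Cd-114: Σm = 48(1.0072765) + 66(1.0087) = 114.9234720 u; Δm = 1.0464390 u; E_B = 974.75 MeV; E_B/A = 8.550 MeV
Ca-44 has the higher binding energy per nucleon, so it is the more tightly bound nucleus.

Ca-44; 8.68 MeV/nucleon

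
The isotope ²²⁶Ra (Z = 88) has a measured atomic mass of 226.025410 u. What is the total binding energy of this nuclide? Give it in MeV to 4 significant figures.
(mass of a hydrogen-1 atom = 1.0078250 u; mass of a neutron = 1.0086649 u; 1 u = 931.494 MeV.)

The nucleus contains 88 protons and 226 − 88 = 138 neutrons.
Σm = 88·m(¹H) + 138·m_n = 88.6886000 + 139.1957562 = 227.8843562 u
Δm = 227.8843562 − 226.025410 = 1.8589462 u
E_B = 1.8589462 × 931.494 = 1731.60 MeV

1732 MeV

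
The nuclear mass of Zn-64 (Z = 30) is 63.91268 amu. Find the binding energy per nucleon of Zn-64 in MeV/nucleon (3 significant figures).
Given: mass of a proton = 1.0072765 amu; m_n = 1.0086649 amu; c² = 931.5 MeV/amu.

Σm = 30·m_p + 34·m_n = 30.2182950 + 34.2946066 = 64.5129016 amu
Δm = 64.5129016 − 63.91268 = 0.6002216 amu
Binding energy = Δm·c² = 0.6002216 × 931.5 MeV/amu = 559.106 MeV
Dividing by A = 64 gives 8.736 MeV per nucleon.

8.74 MeV/nucleon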